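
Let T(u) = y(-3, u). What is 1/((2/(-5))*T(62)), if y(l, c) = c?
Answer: -5/124 ≈ -0.040323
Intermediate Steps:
T(u) = u
1/((2/(-5))*T(62)) = 1/((2/(-5))*62) = 1/((2*(-⅕))*62) = 1/(-⅖*62) = 1/(-124/5) = -5/124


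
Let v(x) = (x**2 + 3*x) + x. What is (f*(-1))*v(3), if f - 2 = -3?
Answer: 21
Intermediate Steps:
f = -1 (f = 2 - 3 = -1)
v(x) = x**2 + 4*x
(f*(-1))*v(3) = (-1*(-1))*(3*(4 + 3)) = 1*(3*7) = 1*21 = 21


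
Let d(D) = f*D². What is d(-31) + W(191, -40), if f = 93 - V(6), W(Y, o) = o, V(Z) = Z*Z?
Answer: 54737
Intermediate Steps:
V(Z) = Z²
f = 57 (f = 93 - 1*6² = 93 - 1*36 = 93 - 36 = 57)
d(D) = 57*D²
d(-31) + W(191, -40) = 57*(-31)² - 40 = 57*961 - 40 = 54777 - 40 = 54737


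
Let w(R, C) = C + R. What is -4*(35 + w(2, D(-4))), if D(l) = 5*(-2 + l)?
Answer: -28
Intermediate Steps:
D(l) = -10 + 5*l
-4*(35 + w(2, D(-4))) = -4*(35 + ((-10 + 5*(-4)) + 2)) = -4*(35 + ((-10 - 20) + 2)) = -4*(35 + (-30 + 2)) = -4*(35 - 28) = -4*7 = -28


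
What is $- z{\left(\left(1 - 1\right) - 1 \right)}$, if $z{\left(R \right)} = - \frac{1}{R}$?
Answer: $-1$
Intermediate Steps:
$- z{\left(\left(1 - 1\right) - 1 \right)} = - \frac{-1}{\left(1 - 1\right) - 1} = - \frac{-1}{0 - 1} = - \frac{-1}{-1} = - \left(-1\right) \left(-1\right) = \left(-1\right) 1 = -1$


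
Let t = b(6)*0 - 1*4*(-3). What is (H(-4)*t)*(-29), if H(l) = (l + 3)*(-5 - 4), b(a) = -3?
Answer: -3132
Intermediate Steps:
H(l) = -27 - 9*l (H(l) = (3 + l)*(-9) = -27 - 9*l)
t = 12 (t = -3*0 - 1*4*(-3) = 0 - 4*(-3) = 0 + 12 = 12)
(H(-4)*t)*(-29) = ((-27 - 9*(-4))*12)*(-29) = ((-27 + 36)*12)*(-29) = (9*12)*(-29) = 108*(-29) = -3132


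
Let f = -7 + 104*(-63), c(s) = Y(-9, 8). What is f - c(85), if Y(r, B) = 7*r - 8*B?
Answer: -6432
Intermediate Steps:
Y(r, B) = -8*B + 7*r
c(s) = -127 (c(s) = -8*8 + 7*(-9) = -64 - 63 = -127)
f = -6559 (f = -7 - 6552 = -6559)
f - c(85) = -6559 - 1*(-127) = -6559 + 127 = -6432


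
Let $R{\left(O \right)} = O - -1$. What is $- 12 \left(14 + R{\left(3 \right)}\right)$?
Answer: $-216$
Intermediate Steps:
$R{\left(O \right)} = 1 + O$ ($R{\left(O \right)} = O + 1 = 1 + O$)
$- 12 \left(14 + R{\left(3 \right)}\right) = - 12 \left(14 + \left(1 + 3\right)\right) = - 12 \left(14 + 4\right) = \left(-12\right) 18 = -216$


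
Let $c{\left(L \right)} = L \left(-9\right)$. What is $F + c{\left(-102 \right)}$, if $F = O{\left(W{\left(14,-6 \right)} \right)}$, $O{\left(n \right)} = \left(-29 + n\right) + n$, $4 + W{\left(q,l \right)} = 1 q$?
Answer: $909$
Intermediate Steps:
$W{\left(q,l \right)} = -4 + q$ ($W{\left(q,l \right)} = -4 + 1 q = -4 + q$)
$c{\left(L \right)} = - 9 L$
$O{\left(n \right)} = -29 + 2 n$
$F = -9$ ($F = -29 + 2 \left(-4 + 14\right) = -29 + 2 \cdot 10 = -29 + 20 = -9$)
$F + c{\left(-102 \right)} = -9 - -918 = -9 + 918 = 909$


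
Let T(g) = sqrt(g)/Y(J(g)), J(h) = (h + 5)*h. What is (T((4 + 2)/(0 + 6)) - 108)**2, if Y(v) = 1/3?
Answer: 11025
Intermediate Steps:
J(h) = h*(5 + h) (J(h) = (5 + h)*h = h*(5 + h))
Y(v) = 1/3
T(g) = 3*sqrt(g) (T(g) = sqrt(g)/(1/3) = 3*sqrt(g))
(T((4 + 2)/(0 + 6)) - 108)**2 = (3*sqrt((4 + 2)/(0 + 6)) - 108)**2 = (3*sqrt(6/6) - 108)**2 = (3*sqrt(6*(1/6)) - 108)**2 = (3*sqrt(1) - 108)**2 = (3*1 - 108)**2 = (3 - 108)**2 = (-105)**2 = 11025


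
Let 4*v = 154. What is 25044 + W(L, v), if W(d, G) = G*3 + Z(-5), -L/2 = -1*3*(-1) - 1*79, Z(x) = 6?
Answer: 50331/2 ≈ 25166.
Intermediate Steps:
v = 77/2 (v = (¼)*154 = 77/2 ≈ 38.500)
L = 152 (L = -2*(-1*3*(-1) - 1*79) = -2*(-3*(-1) - 79) = -2*(3 - 79) = -2*(-76) = 152)
W(d, G) = 6 + 3*G (W(d, G) = G*3 + 6 = 3*G + 6 = 6 + 3*G)
25044 + W(L, v) = 25044 + (6 + 3*(77/2)) = 25044 + (6 + 231/2) = 25044 + 243/2 = 50331/2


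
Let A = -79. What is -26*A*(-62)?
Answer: -127348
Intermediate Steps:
-26*A*(-62) = -26*(-79)*(-62) = 2054*(-62) = -127348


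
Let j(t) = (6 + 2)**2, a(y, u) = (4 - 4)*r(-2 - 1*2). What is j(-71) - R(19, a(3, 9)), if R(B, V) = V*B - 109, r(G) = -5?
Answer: 173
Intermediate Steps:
a(y, u) = 0 (a(y, u) = (4 - 4)*(-5) = 0*(-5) = 0)
R(B, V) = -109 + B*V (R(B, V) = B*V - 109 = -109 + B*V)
j(t) = 64 (j(t) = 8**2 = 64)
j(-71) - R(19, a(3, 9)) = 64 - (-109 + 19*0) = 64 - (-109 + 0) = 64 - 1*(-109) = 64 + 109 = 173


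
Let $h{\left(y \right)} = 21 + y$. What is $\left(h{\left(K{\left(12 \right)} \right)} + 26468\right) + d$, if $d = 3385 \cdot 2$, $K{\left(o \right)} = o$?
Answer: $33271$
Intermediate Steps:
$d = 6770$
$\left(h{\left(K{\left(12 \right)} \right)} + 26468\right) + d = \left(\left(21 + 12\right) + 26468\right) + 6770 = \left(33 + 26468\right) + 6770 = 26501 + 6770 = 33271$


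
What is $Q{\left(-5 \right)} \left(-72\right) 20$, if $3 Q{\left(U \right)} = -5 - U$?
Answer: $0$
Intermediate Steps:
$Q{\left(U \right)} = - \frac{5}{3} - \frac{U}{3}$ ($Q{\left(U \right)} = \frac{-5 - U}{3} = - \frac{5}{3} - \frac{U}{3}$)
$Q{\left(-5 \right)} \left(-72\right) 20 = \left(- \frac{5}{3} - - \frac{5}{3}\right) \left(-72\right) 20 = \left(- \frac{5}{3} + \frac{5}{3}\right) \left(-72\right) 20 = 0 \left(-72\right) 20 = 0 \cdot 20 = 0$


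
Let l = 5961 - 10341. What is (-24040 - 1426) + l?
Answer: -29846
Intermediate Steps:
l = -4380
(-24040 - 1426) + l = (-24040 - 1426) - 4380 = -25466 - 4380 = -29846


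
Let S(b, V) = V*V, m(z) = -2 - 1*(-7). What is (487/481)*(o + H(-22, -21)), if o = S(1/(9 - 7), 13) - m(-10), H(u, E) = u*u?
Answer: 315576/481 ≈ 656.08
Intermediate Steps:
m(z) = 5 (m(z) = -2 + 7 = 5)
H(u, E) = u²
S(b, V) = V²
o = 164 (o = 13² - 1*5 = 169 - 5 = 164)
(487/481)*(o + H(-22, -21)) = (487/481)*(164 + (-22)²) = (487*(1/481))*(164 + 484) = (487/481)*648 = 315576/481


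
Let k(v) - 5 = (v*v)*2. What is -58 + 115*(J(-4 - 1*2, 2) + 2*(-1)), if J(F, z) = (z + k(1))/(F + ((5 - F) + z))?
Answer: -981/7 ≈ -140.14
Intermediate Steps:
k(v) = 5 + 2*v² (k(v) = 5 + (v*v)*2 = 5 + v²*2 = 5 + 2*v²)
J(F, z) = (7 + z)/(5 + z) (J(F, z) = (z + (5 + 2*1²))/(F + ((5 - F) + z)) = (z + (5 + 2*1))/(F + (5 + z - F)) = (z + (5 + 2))/(5 + z) = (z + 7)/(5 + z) = (7 + z)/(5 + z))
-58 + 115*(J(-4 - 1*2, 2) + 2*(-1)) = -58 + 115*((7 + 2)/(5 + 2) + 2*(-1)) = -58 + 115*(9/7 - 2) = -58 + 115*(-5/7) = -58 - 575/7 = -981/7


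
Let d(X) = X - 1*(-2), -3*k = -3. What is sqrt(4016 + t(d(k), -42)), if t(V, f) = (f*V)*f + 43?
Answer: 3*sqrt(1039) ≈ 96.701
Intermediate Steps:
k = 1 (k = -1/3*(-3) = 1)
d(X) = 2 + X (d(X) = X + 2 = 2 + X)
t(V, f) = 43 + V*f**2 (t(V, f) = (V*f)*f + 43 = V*f**2 + 43 = 43 + V*f**2)
sqrt(4016 + t(d(k), -42)) = sqrt(4016 + (43 + (2 + 1)*(-42)**2)) = sqrt(4016 + (43 + 3*1764)) = sqrt(4016 + (43 + 5292)) = sqrt(4016 + 5335) = sqrt(9351) = 3*sqrt(1039)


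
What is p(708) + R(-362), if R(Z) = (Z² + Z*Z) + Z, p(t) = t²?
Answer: 762990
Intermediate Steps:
R(Z) = Z + 2*Z² (R(Z) = (Z² + Z²) + Z = 2*Z² + Z = Z + 2*Z²)
p(708) + R(-362) = 708² - 362*(1 + 2*(-362)) = 501264 - 362*(1 - 724) = 501264 - 362*(-723) = 501264 + 261726 = 762990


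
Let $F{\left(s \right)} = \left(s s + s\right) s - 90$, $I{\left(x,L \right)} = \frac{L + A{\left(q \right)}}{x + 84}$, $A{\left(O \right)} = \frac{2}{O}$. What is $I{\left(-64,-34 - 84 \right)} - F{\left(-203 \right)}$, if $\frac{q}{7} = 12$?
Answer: $\frac{1398482753}{168} \approx 8.3243 \cdot 10^{6}$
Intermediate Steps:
$q = 84$ ($q = 7 \cdot 12 = 84$)
$I{\left(x,L \right)} = \frac{\frac{1}{42} + L}{84 + x}$ ($I{\left(x,L \right)} = \frac{L + \frac{2}{84}}{x + 84} = \frac{L + 2 \cdot \frac{1}{84}}{84 + x} = \frac{L + \frac{1}{42}}{84 + x} = \frac{\frac{1}{42} + L}{84 + x}$)
$F{\left(s \right)} = -90 + s \left(s + s^{2}\right)$ ($F{\left(s \right)} = \left(s^{2} + s\right) s - 90 = \left(s + s^{2}\right) s - 90 = s \left(s + s^{2}\right) - 90 = -90 + s \left(s + s^{2}\right)$)
$I{\left(-64,-34 - 84 \right)} - F{\left(-203 \right)} = \frac{\frac{1}{42} - 118}{84 - 64} - \left(-90 + \left(-203\right)^{2} + \left(-203\right)^{3}\right) = \frac{\frac{1}{42} - 118}{20} - \left(-90 + 41209 - 8365427\right) = \frac{\frac{1}{42} - 118}{20} - -8324308 = \frac{1}{20} \left(- \frac{4955}{42}\right) + 8324308 = - \frac{991}{168} + 8324308 = \frac{1398482753}{168}$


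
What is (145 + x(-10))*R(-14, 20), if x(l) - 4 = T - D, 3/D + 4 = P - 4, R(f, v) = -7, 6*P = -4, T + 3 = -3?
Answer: -26089/26 ≈ -1003.4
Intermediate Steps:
T = -6 (T = -3 - 3 = -6)
P = -2/3 (P = (1/6)*(-4) = -2/3 ≈ -0.66667)
D = -9/26 (D = 3/(-4 + (-2/3 - 4)) = 3/(-4 - 14/3) = 3/(-26/3) = 3*(-3/26) = -9/26 ≈ -0.34615)
x(l) = -43/26 (x(l) = 4 + (-6 - 1*(-9/26)) = 4 + (-6 + 9/26) = 4 - 147/26 = -43/26)
(145 + x(-10))*R(-14, 20) = (145 - 43/26)*(-7) = (3727/26)*(-7) = -26089/26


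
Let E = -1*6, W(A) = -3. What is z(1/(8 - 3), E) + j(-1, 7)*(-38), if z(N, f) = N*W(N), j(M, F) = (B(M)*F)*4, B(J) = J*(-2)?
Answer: -10643/5 ≈ -2128.6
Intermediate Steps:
B(J) = -2*J
E = -6
j(M, F) = -8*F*M (j(M, F) = ((-2*M)*F)*4 = -2*F*M*4 = -8*F*M)
z(N, f) = -3*N (z(N, f) = N*(-3) = -3*N)
z(1/(8 - 3), E) + j(-1, 7)*(-38) = -3/(8 - 3) - 8*7*(-1)*(-38) = -3/5 + 56*(-38) = -3*⅕ - 2128 = -⅗ - 2128 = -10643/5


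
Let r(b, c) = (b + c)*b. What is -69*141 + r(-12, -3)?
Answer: -9549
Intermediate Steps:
r(b, c) = b*(b + c)
-69*141 + r(-12, -3) = -69*141 - 12*(-12 - 3) = -9729 - 12*(-15) = -9729 + 180 = -9549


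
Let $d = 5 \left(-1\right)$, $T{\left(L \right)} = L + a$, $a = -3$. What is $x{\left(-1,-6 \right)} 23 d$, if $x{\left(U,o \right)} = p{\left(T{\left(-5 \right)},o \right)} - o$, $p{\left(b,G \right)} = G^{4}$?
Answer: $-149730$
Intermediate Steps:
$T{\left(L \right)} = -3 + L$ ($T{\left(L \right)} = L - 3 = -3 + L$)
$x{\left(U,o \right)} = o^{4} - o$
$d = -5$
$x{\left(-1,-6 \right)} 23 d = \left(\left(-6\right)^{4} - -6\right) 23 \left(-5\right) = \left(1296 + 6\right) 23 \left(-5\right) = 1302 \cdot 23 \left(-5\right) = 29946 \left(-5\right) = -149730$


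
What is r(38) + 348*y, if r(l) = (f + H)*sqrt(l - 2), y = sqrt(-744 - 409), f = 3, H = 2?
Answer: 30 + 348*I*sqrt(1153) ≈ 30.0 + 11817.0*I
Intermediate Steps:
y = I*sqrt(1153) (y = sqrt(-1153) = I*sqrt(1153) ≈ 33.956*I)
r(l) = 5*sqrt(-2 + l) (r(l) = (3 + 2)*sqrt(l - 2) = 5*sqrt(-2 + l))
r(38) + 348*y = 5*sqrt(-2 + 38) + 348*(I*sqrt(1153)) = 5*sqrt(36) + 348*I*sqrt(1153) = 5*6 + 348*I*sqrt(1153) = 30 + 348*I*sqrt(1153)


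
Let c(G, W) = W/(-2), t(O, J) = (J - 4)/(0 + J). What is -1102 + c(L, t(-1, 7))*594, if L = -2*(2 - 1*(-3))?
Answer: -8605/7 ≈ -1229.3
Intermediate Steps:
t(O, J) = (-4 + J)/J
L = -10 (L = -2*(2 + 3) = -2*5 = -10)
c(G, W) = -W/2 (c(G, W) = W*(-½) = -W/2)
-1102 + c(L, t(-1, 7))*594 = -1102 - (-4 + 7)/(2*7)*594 = -1102 - 3/14*594 = -1102 - 891/7 = -8605/7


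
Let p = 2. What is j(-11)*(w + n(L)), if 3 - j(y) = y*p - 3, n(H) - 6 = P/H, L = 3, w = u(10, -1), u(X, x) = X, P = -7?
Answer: 1148/3 ≈ 382.67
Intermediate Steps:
w = 10
n(H) = 6 - 7/H
j(y) = 6 - 2*y (j(y) = 3 - (y*2 - 3) = 3 - (2*y - 3) = 3 - (-3 + 2*y) = 3 + (3 - 2*y) = 6 - 2*y)
j(-11)*(w + n(L)) = (6 - 2*(-11))*(10 + (6 - 7/3)) = (6 + 22)*(10 + (6 - 7*1/3)) = 28*(10 + (6 - 7/3)) = 28*(10 + 11/3) = 28*(41/3) = 1148/3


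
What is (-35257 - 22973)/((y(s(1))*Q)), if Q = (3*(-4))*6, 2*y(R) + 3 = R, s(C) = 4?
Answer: 3235/2 ≈ 1617.5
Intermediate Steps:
y(R) = -3/2 + R/2
Q = -72 (Q = -12*6 = -72)
(-35257 - 22973)/((y(s(1))*Q)) = (-35257 - 22973)/(((-3/2 + (½)*4)*(-72))) = -58230*(-1/(72*(-3/2 + 2))) = -58230/((½)*(-72)) = -58230/(-36) = -58230*(-1/36) = 3235/2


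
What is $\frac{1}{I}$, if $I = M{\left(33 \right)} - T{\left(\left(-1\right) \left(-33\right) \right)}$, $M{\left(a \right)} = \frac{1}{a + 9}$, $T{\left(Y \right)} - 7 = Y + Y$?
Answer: $- \frac{42}{3065} \approx -0.013703$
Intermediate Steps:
$T{\left(Y \right)} = 7 + 2 Y$ ($T{\left(Y \right)} = 7 + \left(Y + Y\right) = 7 + 2 Y$)
$M{\left(a \right)} = \frac{1}{9 + a}$
$I = - \frac{3065}{42}$ ($I = \frac{1}{9 + 33} - \left(7 + 2 \left(\left(-1\right) \left(-33\right)\right)\right) = \frac{1}{42} - \left(7 + 2 \cdot 33\right) = \frac{1}{42} - \left(7 + 66\right) = \frac{1}{42} - 73 = - \frac{3065}{42} \approx -72.976$)
$\frac{1}{I} = \frac{1}{- \frac{3065}{42}} = - \frac{42}{3065}$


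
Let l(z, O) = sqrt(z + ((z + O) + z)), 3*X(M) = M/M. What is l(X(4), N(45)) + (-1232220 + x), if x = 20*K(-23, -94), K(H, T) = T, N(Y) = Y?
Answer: -1234100 + sqrt(46) ≈ -1.2341e+6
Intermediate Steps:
X(M) = 1/3 (X(M) = (M/M)/3 = (1/3)*1 = 1/3)
x = -1880 (x = 20*(-94) = -1880)
l(z, O) = sqrt(O + 3*z) (l(z, O) = sqrt(z + ((O + z) + z)) = sqrt(z + (O + 2*z)) = sqrt(O + 3*z))
l(X(4), N(45)) + (-1232220 + x) = sqrt(45 + 3*(1/3)) + (-1232220 - 1880) = sqrt(45 + 1) - 1234100 = sqrt(46) - 1234100 = -1234100 + sqrt(46)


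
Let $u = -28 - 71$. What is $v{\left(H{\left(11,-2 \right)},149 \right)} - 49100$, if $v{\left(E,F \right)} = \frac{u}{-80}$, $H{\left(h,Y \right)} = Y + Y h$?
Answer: $- \frac{3927901}{80} \approx -49099.0$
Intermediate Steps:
$u = -99$
$v{\left(E,F \right)} = \frac{99}{80}$ ($v{\left(E,F \right)} = - \frac{99}{-80} = \left(-99\right) \left(- \frac{1}{80}\right) = \frac{99}{80}$)
$v{\left(H{\left(11,-2 \right)},149 \right)} - 49100 = \frac{99}{80} - 49100 = - \frac{3927901}{80}$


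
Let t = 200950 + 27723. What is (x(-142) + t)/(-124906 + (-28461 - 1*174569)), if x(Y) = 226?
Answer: -228899/327936 ≈ -0.69800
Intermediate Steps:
t = 228673
(x(-142) + t)/(-124906 + (-28461 - 1*174569)) = (226 + 228673)/(-124906 + (-28461 - 1*174569)) = 228899/(-124906 + (-28461 - 174569)) = 228899/(-124906 - 203030) = 228899/(-327936) = 228899*(-1/327936) = -228899/327936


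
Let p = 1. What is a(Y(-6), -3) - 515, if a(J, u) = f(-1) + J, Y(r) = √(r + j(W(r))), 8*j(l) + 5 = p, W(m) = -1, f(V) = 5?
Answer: -510 + I*√26/2 ≈ -510.0 + 2.5495*I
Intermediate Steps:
j(l) = -½ (j(l) = -5/8 + (⅛)*1 = -5/8 + ⅛ = -½)
Y(r) = √(-½ + r) (Y(r) = √(r - ½) = √(-½ + r))
a(J, u) = 5 + J
a(Y(-6), -3) - 515 = (5 + √(-2 + 4*(-6))/2) - 515 = (5 + √(-2 - 24)/2) - 515 = (5 + √(-26)/2) - 515 = (5 + (I*√26)/2) - 515 = (5 + I*√26/2) - 515 = -510 + I*√26/2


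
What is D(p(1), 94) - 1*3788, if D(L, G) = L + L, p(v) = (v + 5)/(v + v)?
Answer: -3782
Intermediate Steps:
p(v) = (5 + v)/(2*v) (p(v) = (5 + v)/((2*v)) = (5 + v)*(1/(2*v)) = (5 + v)/(2*v))
D(L, G) = 2*L
D(p(1), 94) - 1*3788 = 2*((1/2)*(5 + 1)/1) - 1*3788 = 2*((1/2)*1*6) - 3788 = 2*3 - 3788 = 6 - 3788 = -3782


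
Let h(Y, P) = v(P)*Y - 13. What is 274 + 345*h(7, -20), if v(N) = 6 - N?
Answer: 58579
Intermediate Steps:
h(Y, P) = -13 + Y*(6 - P) (h(Y, P) = (6 - P)*Y - 13 = Y*(6 - P) - 13 = -13 + Y*(6 - P))
274 + 345*h(7, -20) = 274 + 345*(-13 - 1*7*(-6 - 20)) = 274 + 345*(-13 - 1*7*(-26)) = 274 + 345*(-13 + 182) = 274 + 345*169 = 274 + 58305 = 58579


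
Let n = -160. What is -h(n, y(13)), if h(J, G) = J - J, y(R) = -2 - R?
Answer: 0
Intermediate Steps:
h(J, G) = 0
-h(n, y(13)) = -1*0 = 0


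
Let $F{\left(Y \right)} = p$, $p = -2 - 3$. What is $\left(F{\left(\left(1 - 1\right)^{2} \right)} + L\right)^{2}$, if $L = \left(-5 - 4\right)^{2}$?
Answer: $5776$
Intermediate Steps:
$L = 81$ ($L = \left(-9\right)^{2} = 81$)
$p = -5$ ($p = -2 - 3 = -5$)
$F{\left(Y \right)} = -5$
$\left(F{\left(\left(1 - 1\right)^{2} \right)} + L\right)^{2} = \left(-5 + 81\right)^{2} = 76^{2} = 5776$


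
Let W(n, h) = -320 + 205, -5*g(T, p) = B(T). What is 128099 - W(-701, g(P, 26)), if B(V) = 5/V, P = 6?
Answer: 128214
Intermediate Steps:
g(T, p) = -1/T
W(n, h) = -115
128099 - W(-701, g(P, 26)) = 128099 - 1*(-115) = 128099 + 115 = 128214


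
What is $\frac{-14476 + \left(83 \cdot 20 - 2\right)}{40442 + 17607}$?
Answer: $- \frac{12818}{58049} \approx -0.22081$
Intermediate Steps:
$\frac{-14476 + \left(83 \cdot 20 - 2\right)}{40442 + 17607} = \frac{-14476 + \left(1660 - 2\right)}{58049} = \left(-14476 + 1658\right) \frac{1}{58049} = \left(-12818\right) \frac{1}{58049} = - \frac{12818}{58049}$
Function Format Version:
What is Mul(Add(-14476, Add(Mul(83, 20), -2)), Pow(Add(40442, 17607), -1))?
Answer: Rational(-12818, 58049) ≈ -0.22081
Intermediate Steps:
Mul(Add(-14476, Add(Mul(83, 20), -2)), Pow(Add(40442, 17607), -1)) = Mul(Add(-14476, Add(1660, -2)), Pow(58049, -1)) = Mul(Add(-14476, 1658), Rational(1, 58049)) = Mul(-12818, Rational(1, 58049)) = Rational(-12818, 58049)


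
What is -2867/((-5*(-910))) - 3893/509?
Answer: -19172453/2315950 ≈ -8.2784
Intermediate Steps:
-2867/((-5*(-910))) - 3893/509 = -2867/4550 - 3893*1/509 = -2867*1/4550 - 3893/509 = -2867/4550 - 3893/509 = -19172453/2315950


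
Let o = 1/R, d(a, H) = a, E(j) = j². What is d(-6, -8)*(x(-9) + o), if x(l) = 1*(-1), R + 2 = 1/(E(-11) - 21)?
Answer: 1794/199 ≈ 9.0151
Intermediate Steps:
R = -199/100 (R = -2 + 1/((-11)² - 21) = -2 + 1/(121 - 21) = -2 + 1/100 = -199/100 ≈ -1.9900)
x(l) = -1
o = -100/199 (o = 1/(-199/100) = -100/199 ≈ -0.50251)
d(-6, -8)*(x(-9) + o) = -6*(-1 - 100/199) = -6*(-299/199) = 1794/199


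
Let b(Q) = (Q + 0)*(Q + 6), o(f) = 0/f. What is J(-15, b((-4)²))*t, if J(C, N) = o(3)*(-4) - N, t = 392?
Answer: -137984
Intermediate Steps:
o(f) = 0
b(Q) = Q*(6 + Q)
J(C, N) = -N (J(C, N) = 0*(-4) - N = 0 - N = -N)
J(-15, b((-4)²))*t = -(-4)²*(6 + (-4)²)*392 = -16*(6 + 16)*392 = -16*22*392 = -1*352*392 = -352*392 = -137984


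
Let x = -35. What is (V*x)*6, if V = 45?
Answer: -9450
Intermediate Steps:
(V*x)*6 = (45*(-35))*6 = -1575*6 = -9450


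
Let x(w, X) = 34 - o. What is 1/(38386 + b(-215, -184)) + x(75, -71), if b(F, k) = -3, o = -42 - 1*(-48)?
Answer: 1074725/38383 ≈ 28.000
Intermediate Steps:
o = 6 (o = -42 + 48 = 6)
x(w, X) = 28 (x(w, X) = 34 - 1*6 = 34 - 6 = 28)
1/(38386 + b(-215, -184)) + x(75, -71) = 1/(38386 - 3) + 28 = 1/38383 + 28 = 1074725/38383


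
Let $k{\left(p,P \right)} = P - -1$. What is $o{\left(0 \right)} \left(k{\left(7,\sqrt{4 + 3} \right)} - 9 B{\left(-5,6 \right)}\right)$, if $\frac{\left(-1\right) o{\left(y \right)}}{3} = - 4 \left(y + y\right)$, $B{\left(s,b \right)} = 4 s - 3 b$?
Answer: $0$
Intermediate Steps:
$k{\left(p,P \right)} = 1 + P$ ($k{\left(p,P \right)} = P + 1 = 1 + P$)
$B{\left(s,b \right)} = - 3 b + 4 s$
$o{\left(y \right)} = 24 y$ ($o{\left(y \right)} = - 3 \left(- 4 \left(y + y\right)\right) = - 3 \left(- 4 \cdot 2 y\right) = - 3 \left(- 8 y\right) = 24 y$)
$o{\left(0 \right)} \left(k{\left(7,\sqrt{4 + 3} \right)} - 9 B{\left(-5,6 \right)}\right) = 24 \cdot 0 \left(\left(1 + \sqrt{4 + 3}\right) - 9 \left(\left(-3\right) 6 + 4 \left(-5\right)\right)\right) = 0 \left(\left(1 + \sqrt{7}\right) - 9 \left(-18 - 20\right)\right) = 0 \left(\left(1 + \sqrt{7}\right) - -342\right) = 0 \left(\left(1 + \sqrt{7}\right) + 342\right) = 0 \left(343 + \sqrt{7}\right) = 0$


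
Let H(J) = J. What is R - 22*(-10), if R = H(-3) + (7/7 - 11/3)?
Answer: 643/3 ≈ 214.33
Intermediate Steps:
R = -17/3 (R = -3 + (7/7 - 11/3) = -3 + (7*(⅐) - 11*⅓) = -3 + (1 - 11/3) = -3 - 8/3 = -17/3 ≈ -5.6667)
R - 22*(-10) = -17/3 - 22*(-10) = -17/3 + 220 = 643/3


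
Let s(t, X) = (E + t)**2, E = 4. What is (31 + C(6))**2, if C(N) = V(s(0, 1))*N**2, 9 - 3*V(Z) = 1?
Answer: 16129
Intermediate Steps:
s(t, X) = (4 + t)**2
V(Z) = 8/3 (V(Z) = 3 - 1/3*1 = 3 - 1/3 = 8/3)
C(N) = 8*N**2/3
(31 + C(6))**2 = (31 + (8/3)*6**2)**2 = (31 + (8/3)*36)**2 = (31 + 96)**2 = 127**2 = 16129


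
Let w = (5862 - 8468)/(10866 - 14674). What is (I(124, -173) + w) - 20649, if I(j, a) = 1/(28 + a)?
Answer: -5700588889/276080 ≈ -20648.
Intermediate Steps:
w = 1303/1904 (w = -2606/(-3808) = -2606*(-1/3808) = 1303/1904 ≈ 0.68435)
(I(124, -173) + w) - 20649 = (1/(28 - 173) + 1303/1904) - 20649 = (1/(-145) + 1303/1904) - 20649 = (-1/145 + 1303/1904) - 20649 = 187031/276080 - 20649 = -5700588889/276080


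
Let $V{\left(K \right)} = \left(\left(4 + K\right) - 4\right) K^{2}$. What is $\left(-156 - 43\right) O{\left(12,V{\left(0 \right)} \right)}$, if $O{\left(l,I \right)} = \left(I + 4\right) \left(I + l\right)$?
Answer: $-9552$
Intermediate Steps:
$V{\left(K \right)} = K^{3}$ ($V{\left(K \right)} = K K^{2} = K^{3}$)
$O{\left(l,I \right)} = \left(4 + I\right) \left(I + l\right)$
$\left(-156 - 43\right) O{\left(12,V{\left(0 \right)} \right)} = \left(-156 - 43\right) \left(\left(0^{3}\right)^{2} + 4 \cdot 0^{3} + 4 \cdot 12 + 0^{3} \cdot 12\right) = - 199 \left(0^{2} + 4 \cdot 0 + 48 + 0 \cdot 12\right) = - 199 \left(0 + 0 + 48 + 0\right) = \left(-199\right) 48 = -9552$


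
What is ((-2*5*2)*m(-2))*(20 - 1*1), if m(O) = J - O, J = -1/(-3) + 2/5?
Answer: -3116/3 ≈ -1038.7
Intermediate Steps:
J = 11/15 (J = -1*(-⅓) + 2*(⅕) = ⅓ + ⅖ = 11/15 ≈ 0.73333)
m(O) = 11/15 - O
((-2*5*2)*m(-2))*(20 - 1*1) = ((-2*5*2)*(11/15 - 1*(-2)))*(20 - 1*1) = ((-10*2)*(11/15 + 2))*(20 - 1) = -20*41/15*19 = -164/3*19 = -3116/3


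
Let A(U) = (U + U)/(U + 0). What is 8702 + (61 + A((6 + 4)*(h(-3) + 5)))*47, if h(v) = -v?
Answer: 11663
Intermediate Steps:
A(U) = 2 (A(U) = (2*U)/U = 2)
8702 + (61 + A((6 + 4)*(h(-3) + 5)))*47 = 8702 + (61 + 2)*47 = 8702 + 63*47 = 8702 + 2961 = 11663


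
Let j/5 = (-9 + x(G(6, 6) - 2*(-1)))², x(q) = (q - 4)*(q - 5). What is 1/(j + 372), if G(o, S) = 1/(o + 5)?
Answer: 14641/6315897 ≈ 0.0023181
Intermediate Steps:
G(o, S) = 1/(5 + o)
x(q) = (-5 + q)*(-4 + q) (x(q) = (-4 + q)*(-5 + q) = (-5 + q)*(-4 + q))
j = 869445/14641 (j = 5*(-9 + (20 + (1/(5 + 6) - 2*(-1))² - 9*(1/(5 + 6) - 2*(-1))))² = 5*(-9 + (20 + (1/11 + 2)² - 9*(1/11 + 2)))² = 5*(-9 + (20 + (23/11)² - 9*23/11))² = 5*(-9 + (20 + 529/121 - 207/11))² = 5*(-9 + 672/121)² = 5*(-417/121)² = 5*(173889/14641) = 869445/14641 ≈ 59.384)
1/(j + 372) = 1/(869445/14641 + 372) = 1/(6315897/14641) = 14641/6315897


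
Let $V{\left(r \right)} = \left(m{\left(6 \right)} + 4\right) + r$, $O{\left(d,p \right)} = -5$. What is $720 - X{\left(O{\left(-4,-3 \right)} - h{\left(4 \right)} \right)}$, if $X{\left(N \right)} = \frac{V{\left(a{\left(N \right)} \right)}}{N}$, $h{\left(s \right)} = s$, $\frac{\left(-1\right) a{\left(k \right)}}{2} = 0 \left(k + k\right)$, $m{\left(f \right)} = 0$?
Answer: $\frac{6484}{9} \approx 720.44$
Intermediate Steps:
$a{\left(k \right)} = 0$ ($a{\left(k \right)} = - 2 \cdot 0 \left(k + k\right) = - 2 \cdot 0 \cdot 2 k = \left(-2\right) 0 = 0$)
$V{\left(r \right)} = 4 + r$ ($V{\left(r \right)} = \left(0 + 4\right) + r = 4 + r$)
$X{\left(N \right)} = \frac{4}{N}$ ($X{\left(N \right)} = \frac{4 + 0}{N} = \frac{4}{N}$)
$720 - X{\left(O{\left(-4,-3 \right)} - h{\left(4 \right)} \right)} = 720 - \frac{4}{-5 - 4} = 720 - \frac{4}{-9} = 720 - 4 \left(- \frac{1}{9}\right) = 720 - - \frac{4}{9} = 720 + \frac{4}{9} = \frac{6484}{9}$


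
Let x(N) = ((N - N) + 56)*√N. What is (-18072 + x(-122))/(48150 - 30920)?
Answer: -9036/8615 + 28*I*√122/8615 ≈ -1.0489 + 0.035899*I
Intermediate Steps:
x(N) = 56*√N (x(N) = (0 + 56)*√N = 56*√N)
(-18072 + x(-122))/(48150 - 30920) = (-18072 + 56*√(-122))/(48150 - 30920) = (-18072 + 56*(I*√122))/17230 = (-18072 + 56*I*√122)*(1/17230) = -9036/8615 + 28*I*√122/8615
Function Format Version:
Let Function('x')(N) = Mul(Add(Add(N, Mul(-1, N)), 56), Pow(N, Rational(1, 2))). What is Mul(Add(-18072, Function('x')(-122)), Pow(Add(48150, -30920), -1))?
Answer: Add(Rational(-9036, 8615), Mul(Rational(28, 8615), I, Pow(122, Rational(1, 2)))) ≈ Add(-1.0489, Mul(0.035899, I))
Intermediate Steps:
Function('x')(N) = Mul(56, Pow(N, Rational(1, 2))) (Function('x')(N) = Mul(Add(0, 56), Pow(N, Rational(1, 2))) = Mul(56, Pow(N, Rational(1, 2))))
Mul(Add(-18072, Function('x')(-122)), Pow(Add(48150, -30920), -1)) = Mul(Add(-18072, Mul(56, Pow(-122, Rational(1, 2)))), Pow(Add(48150, -30920), -1)) = Mul(Add(-18072, Mul(56, Mul(I, Pow(122, Rational(1, 2))))), Pow(17230, -1)) = Mul(Add(-18072, Mul(56, I, Pow(122, Rational(1, 2)))), Rational(1, 17230)) = Add(Rational(-9036, 8615), Mul(Rational(28, 8615), I, Pow(122, Rational(1, 2))))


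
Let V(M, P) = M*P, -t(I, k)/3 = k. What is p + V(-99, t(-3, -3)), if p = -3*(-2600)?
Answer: 6909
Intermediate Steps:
t(I, k) = -3*k
p = 7800
p + V(-99, t(-3, -3)) = 7800 - (-297)*(-3) = 7800 - 99*9 = 7800 - 891 = 6909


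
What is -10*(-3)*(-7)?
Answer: -210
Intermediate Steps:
-10*(-3)*(-7) = 30*(-7) = -210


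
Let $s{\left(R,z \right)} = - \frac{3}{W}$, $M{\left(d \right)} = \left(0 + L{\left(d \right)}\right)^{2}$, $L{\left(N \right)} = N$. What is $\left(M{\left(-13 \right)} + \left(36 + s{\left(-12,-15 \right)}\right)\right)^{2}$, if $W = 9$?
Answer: $\frac{376996}{9} \approx 41888.0$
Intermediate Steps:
$M{\left(d \right)} = d^{2}$ ($M{\left(d \right)} = \left(0 + d\right)^{2} = d^{2}$)
$s{\left(R,z \right)} = - \frac{1}{3}$ ($s{\left(R,z \right)} = - \frac{3}{9} = \left(-3\right) \frac{1}{9} = - \frac{1}{3}$)
$\left(M{\left(-13 \right)} + \left(36 + s{\left(-12,-15 \right)}\right)\right)^{2} = \left(\left(-13\right)^{2} + \left(36 - \frac{1}{3}\right)\right)^{2} = \left(169 + \frac{107}{3}\right)^{2} = \left(\frac{614}{3}\right)^{2} = \frac{376996}{9}$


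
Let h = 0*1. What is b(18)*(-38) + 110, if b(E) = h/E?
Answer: 110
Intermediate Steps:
h = 0
b(E) = 0 (b(E) = 0/E = 0)
b(18)*(-38) + 110 = 0*(-38) + 110 = 0 + 110 = 110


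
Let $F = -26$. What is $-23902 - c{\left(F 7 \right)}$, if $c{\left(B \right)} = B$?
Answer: $-23720$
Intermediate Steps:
$-23902 - c{\left(F 7 \right)} = -23902 - \left(-26\right) 7 = -23902 - -182 = -23902 + 182 = -23720$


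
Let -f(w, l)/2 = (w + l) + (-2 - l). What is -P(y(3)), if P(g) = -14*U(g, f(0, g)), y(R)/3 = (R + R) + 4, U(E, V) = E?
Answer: 420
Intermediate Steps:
f(w, l) = 4 - 2*w (f(w, l) = -2*((w + l) + (-2 - l)) = -2*((l + w) + (-2 - l)) = -2*(-2 + w) = 4 - 2*w)
y(R) = 12 + 6*R (y(R) = 3*((R + R) + 4) = 3*(2*R + 4) = 3*(4 + 2*R) = 12 + 6*R)
P(g) = -14*g
-P(y(3)) = -(-14)*(12 + 6*3) = -(-14)*(12 + 18) = -(-14)*30 = -1*(-420) = 420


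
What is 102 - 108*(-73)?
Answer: 7986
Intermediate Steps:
102 - 108*(-73) = 102 + 7884 = 7986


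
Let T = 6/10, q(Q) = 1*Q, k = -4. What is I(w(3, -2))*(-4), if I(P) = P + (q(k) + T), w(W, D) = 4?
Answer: -12/5 ≈ -2.4000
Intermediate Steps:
q(Q) = Q
T = 3/5 (T = 6*(1/10) = 3/5 ≈ 0.60000)
I(P) = -17/5 + P (I(P) = P + (-4 + 3/5) = P - 17/5 = -17/5 + P)
I(w(3, -2))*(-4) = (-17/5 + 4)*(-4) = (3/5)*(-4) = -12/5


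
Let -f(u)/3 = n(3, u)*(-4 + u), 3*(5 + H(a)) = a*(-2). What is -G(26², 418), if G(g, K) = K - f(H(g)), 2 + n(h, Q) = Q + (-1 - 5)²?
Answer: -1745689/3 ≈ -5.8190e+5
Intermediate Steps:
H(a) = -5 - 2*a/3 (H(a) = -5 + (a*(-2))/3 = -5 + (-2*a)/3 = -5 - 2*a/3)
n(h, Q) = 34 + Q (n(h, Q) = -2 + (Q + (-1 - 5)²) = -2 + (Q + (-6)²) = -2 + (Q + 36) = -2 + (36 + Q) = 34 + Q)
f(u) = -3*(-4 + u)*(34 + u) (f(u) = -3*(34 + u)*(-4 + u) = -3*(-4 + u)*(34 + u))
G(g, K) = K + 3*(-9 - 2*g/3)*(29 - 2*g/3) (G(g, K) = K - (-3)*(-4 + (-5 - 2*g/3))*(34 + (-5 - 2*g/3)) = K - (-3)*(-9 - 2*g/3)*(29 - 2*g/3) = K + 3*(-9 - 2*g/3)*(29 - 2*g/3))
-G(26², 418) = -(-783 + 418 - 40*26² + 4*(26²)²/3) = -(-783 + 418 - 40*676 + (4/3)*676²) = -(-783 + 418 - 27040 + (4/3)*456976) = -(-783 + 418 - 27040 + 1827904/3) = -1*1745689/3 = -1745689/3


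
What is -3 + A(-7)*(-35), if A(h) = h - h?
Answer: -3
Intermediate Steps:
A(h) = 0
-3 + A(-7)*(-35) = -3 + 0*(-35) = -3 + 0 = -3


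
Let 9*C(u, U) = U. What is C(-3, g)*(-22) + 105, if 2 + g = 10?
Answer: 769/9 ≈ 85.444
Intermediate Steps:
g = 8 (g = -2 + 10 = 8)
C(u, U) = U/9
C(-3, g)*(-22) + 105 = ((⅑)*8)*(-22) + 105 = (8/9)*(-22) + 105 = -176/9 + 105 = 769/9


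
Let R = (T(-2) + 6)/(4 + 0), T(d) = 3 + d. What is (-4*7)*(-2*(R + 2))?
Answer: 210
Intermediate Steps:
R = 7/4 (R = ((3 - 2) + 6)/(4 + 0) = (1 + 6)/4 = 7*(¼) = 7/4 ≈ 1.7500)
(-4*7)*(-2*(R + 2)) = (-4*7)*(-2*(7/4 + 2)) = -(-56)*15/4 = -28*(-15/2) = 210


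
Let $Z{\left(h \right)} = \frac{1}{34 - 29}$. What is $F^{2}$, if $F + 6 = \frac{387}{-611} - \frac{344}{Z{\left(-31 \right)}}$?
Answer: $\frac{1112968030729}{373321} \approx 2.9813 \cdot 10^{6}$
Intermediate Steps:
$Z{\left(h \right)} = \frac{1}{5}$
$F = - \frac{1054973}{611}$ ($F = -6 + \left(\frac{387}{-611} - 344 \frac{1}{\frac{1}{5}}\right) = -6 + \left(387 \left(- \frac{1}{611}\right) - 1720\right) = -6 - \frac{1051307}{611} = - \frac{1054973}{611} \approx -1726.6$)
$F^{2} = \left(- \frac{1054973}{611}\right)^{2} = \frac{1112968030729}{373321}$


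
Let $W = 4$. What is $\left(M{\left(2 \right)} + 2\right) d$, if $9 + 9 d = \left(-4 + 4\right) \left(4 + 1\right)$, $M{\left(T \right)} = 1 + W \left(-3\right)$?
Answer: $9$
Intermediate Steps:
$M{\left(T \right)} = -11$ ($M{\left(T \right)} = 1 + 4 \left(-3\right) = 1 - 12 = -11$)
$d = -1$ ($d = -1 + \frac{\left(-4 + 4\right) \left(4 + 1\right)}{9} = -1 + \frac{0 \cdot 5}{9} = -1 + \frac{1}{9} \cdot 0 = -1 + 0 = -1$)
$\left(M{\left(2 \right)} + 2\right) d = \left(-11 + 2\right) \left(-1\right) = \left(-9\right) \left(-1\right) = 9$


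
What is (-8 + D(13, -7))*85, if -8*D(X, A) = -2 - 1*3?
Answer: -5015/8 ≈ -626.88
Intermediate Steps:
D(X, A) = 5/8 (D(X, A) = -(-2 - 1*3)/8 = -(-2 - 3)/8 = -⅛*(-5) = 5/8)
(-8 + D(13, -7))*85 = (-8 + 5/8)*85 = -59/8*85 = -5015/8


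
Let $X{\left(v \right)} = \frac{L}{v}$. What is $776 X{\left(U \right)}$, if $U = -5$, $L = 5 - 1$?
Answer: $- \frac{3104}{5} \approx -620.8$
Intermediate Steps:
$L = 4$ ($L = 5 - 1 = 4$)
$X{\left(v \right)} = \frac{4}{v}$
$776 X{\left(U \right)} = 776 \frac{4}{-5} = 776 \cdot 4 \left(- \frac{1}{5}\right) = 776 \left(- \frac{4}{5}\right) = - \frac{3104}{5}$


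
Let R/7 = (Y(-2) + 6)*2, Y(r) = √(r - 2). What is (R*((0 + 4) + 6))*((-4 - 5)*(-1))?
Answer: 7560 + 2520*I ≈ 7560.0 + 2520.0*I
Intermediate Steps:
Y(r) = √(-2 + r)
R = 84 + 28*I (R = 7*((√(-2 - 2) + 6)*2) = 7*((√(-4) + 6)*2) = 7*((2*I + 6)*2) = 7*((6 + 2*I)*2) = 7*(12 + 4*I) = 84 + 28*I ≈ 84.0 + 28.0*I)
(R*((0 + 4) + 6))*((-4 - 5)*(-1)) = ((84 + 28*I)*((0 + 4) + 6))*((-4 - 5)*(-1)) = ((84 + 28*I)*(4 + 6))*(-9*(-1)) = ((84 + 28*I)*10)*9 = (840 + 280*I)*9 = 7560 + 2520*I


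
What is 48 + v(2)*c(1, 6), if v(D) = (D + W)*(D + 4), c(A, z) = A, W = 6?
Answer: 96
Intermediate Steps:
v(D) = (4 + D)*(6 + D) (v(D) = (D + 6)*(D + 4) = (6 + D)*(4 + D) = (4 + D)*(6 + D))
48 + v(2)*c(1, 6) = 48 + (24 + 2² + 10*2)*1 = 48 + (24 + 4 + 20)*1 = 48 + 48*1 = 48 + 48 = 96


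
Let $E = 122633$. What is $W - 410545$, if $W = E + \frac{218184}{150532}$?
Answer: $- \frac{10834937750}{37633} \approx -2.8791 \cdot 10^{5}$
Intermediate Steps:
$W = \frac{4615102235}{37633}$ ($W = 122633 + \frac{218184}{150532} = 122633 + 218184 \cdot \frac{1}{150532} = 122633 + \frac{54546}{37633} = \frac{4615102235}{37633} \approx 1.2263 \cdot 10^{5}$)
$W - 410545 = \frac{4615102235}{37633} - 410545 = - \frac{10834937750}{37633}$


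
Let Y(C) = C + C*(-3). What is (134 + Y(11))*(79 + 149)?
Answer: 25536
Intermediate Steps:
Y(C) = -2*C (Y(C) = C - 3*C = -2*C)
(134 + Y(11))*(79 + 149) = (134 - 2*11)*(79 + 149) = (134 - 22)*228 = 112*228 = 25536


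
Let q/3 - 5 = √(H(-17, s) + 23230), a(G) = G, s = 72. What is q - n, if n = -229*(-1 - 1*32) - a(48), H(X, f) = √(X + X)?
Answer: -7494 + 3*√(23230 + I*√34) ≈ -7036.8 + 0.057386*I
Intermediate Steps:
H(X, f) = √2*√X (H(X, f) = √(2*X) = √2*√X)
q = 15 + 3*√(23230 + I*√34) (q = 15 + 3*√(√2*√(-17) + 23230) = 15 + 3*√(√2*(I*√17) + 23230) = 15 + 3*√(I*√34 + 23230) = 15 + 3*√(23230 + I*√34) ≈ 472.24 + 0.057386*I)
n = 7509 (n = -229*(-1 - 1*32) - 1*48 = -229*(-1 - 32) - 48 = -229*(-33) - 48 = 7557 - 48 = 7509)
q - n = (15 + 3*√(23230 + I*√34)) - 1*7509 = (15 + 3*√(23230 + I*√34)) - 7509 = -7494 + 3*√(23230 + I*√34)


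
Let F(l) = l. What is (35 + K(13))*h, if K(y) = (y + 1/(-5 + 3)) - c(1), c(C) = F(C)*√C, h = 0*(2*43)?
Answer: 0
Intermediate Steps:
h = 0 (h = 0*86 = 0)
c(C) = C^(3/2) (c(C) = C*√C = C^(3/2))
K(y) = -3/2 + y (K(y) = (y + 1/(-5 + 3)) - 1^(3/2) = (y + 1/(-2)) - 1*1 = (y - ½) - 1 = (-½ + y) - 1 = -3/2 + y)
(35 + K(13))*h = (35 + (-3/2 + 13))*0 = (35 + 23/2)*0 = (93/2)*0 = 0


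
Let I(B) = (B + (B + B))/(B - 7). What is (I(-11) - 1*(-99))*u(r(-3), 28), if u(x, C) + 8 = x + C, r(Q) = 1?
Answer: 4235/2 ≈ 2117.5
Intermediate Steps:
I(B) = 3*B/(-7 + B) (I(B) = (B + 2*B)/(-7 + B) = (3*B)/(-7 + B) = 3*B/(-7 + B))
u(x, C) = -8 + C + x (u(x, C) = -8 + (x + C) = -8 + (C + x) = -8 + C + x)
(I(-11) - 1*(-99))*u(r(-3), 28) = (3*(-11)/(-7 - 11) - 1*(-99))*(-8 + 28 + 1) = (3*(-11)/(-18) + 99)*21 = (3*(-11)*(-1/18) + 99)*21 = (11/6 + 99)*21 = (605/6)*21 = 4235/2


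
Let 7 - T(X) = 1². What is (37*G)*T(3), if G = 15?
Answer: 3330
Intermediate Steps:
T(X) = 6 (T(X) = 7 - 1*1² = 7 - 1*1 = 7 - 1 = 6)
(37*G)*T(3) = (37*15)*6 = 555*6 = 3330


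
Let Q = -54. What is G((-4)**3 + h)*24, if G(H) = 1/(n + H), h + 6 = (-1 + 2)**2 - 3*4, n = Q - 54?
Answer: -8/63 ≈ -0.12698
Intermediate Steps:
n = -108 (n = -54 - 54 = -108)
h = -17 (h = -6 + ((-1 + 2)**2 - 3*4) = -6 + (1**2 - 12) = -6 + (1 - 12) = -6 - 11 = -17)
G(H) = 1/(-108 + H)
G((-4)**3 + h)*24 = 24/(-108 + ((-4)**3 - 17)) = 24/(-108 + (-64 - 17)) = 24/(-108 - 81) = 24/(-189) = -1/189*24 = -8/63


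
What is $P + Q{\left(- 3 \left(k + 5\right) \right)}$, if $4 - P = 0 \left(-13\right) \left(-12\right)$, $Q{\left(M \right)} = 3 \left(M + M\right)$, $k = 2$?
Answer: $-122$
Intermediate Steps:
$Q{\left(M \right)} = 6 M$ ($Q{\left(M \right)} = 3 \cdot 2 M = 6 M$)
$P = 4$ ($P = 4 - 0 \left(-13\right) \left(-12\right) = 4 - 0 \left(-12\right) = 4 - 0 = 4 + 0 = 4$)
$P + Q{\left(- 3 \left(k + 5\right) \right)} = 4 + 6 \left(- 3 \left(2 + 5\right)\right) = 4 + 6 \left(\left(-3\right) 7\right) = 4 + 6 \left(-21\right) = 4 - 126 = -122$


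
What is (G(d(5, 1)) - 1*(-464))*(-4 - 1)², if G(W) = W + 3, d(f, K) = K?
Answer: 11700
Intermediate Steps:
G(W) = 3 + W
(G(d(5, 1)) - 1*(-464))*(-4 - 1)² = ((3 + 1) - 1*(-464))*(-4 - 1)² = (4 + 464)*(-5)² = 468*25 = 11700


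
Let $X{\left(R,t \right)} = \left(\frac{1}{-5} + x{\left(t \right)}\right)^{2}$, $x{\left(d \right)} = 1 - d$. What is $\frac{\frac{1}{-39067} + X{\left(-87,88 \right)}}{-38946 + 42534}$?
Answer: $\frac{2475493469}{1168103300} \approx 2.1192$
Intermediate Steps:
$X{\left(R,t \right)} = \left(\frac{4}{5} - t\right)^{2}$ ($X{\left(R,t \right)} = \left(\frac{1}{-5} - \left(-1 + t\right)\right)^{2} = \left(- \frac{1}{5} - \left(-1 + t\right)\right)^{2} = \left(\frac{4}{5} - t\right)^{2}$)
$\frac{\frac{1}{-39067} + X{\left(-87,88 \right)}}{-38946 + 42534} = \frac{\frac{1}{-39067} + \frac{\left(-4 + 5 \cdot 88\right)^{2}}{25}}{-38946 + 42534} = \frac{- \frac{1}{39067} + \frac{\left(-4 + 440\right)^{2}}{25}}{3588} = \left(- \frac{1}{39067} + \frac{436^{2}}{25}\right) \frac{1}{3588} = \left(- \frac{1}{39067} + \frac{1}{25} \cdot 190096\right) \frac{1}{3588} = \left(- \frac{1}{39067} + \frac{190096}{25}\right) \frac{1}{3588} = \frac{7426480407}{976675} \cdot \frac{1}{3588} = \frac{2475493469}{1168103300}$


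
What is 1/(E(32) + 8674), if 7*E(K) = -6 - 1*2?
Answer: 7/60710 ≈ 0.00011530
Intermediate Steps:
E(K) = -8/7 (E(K) = (-6 - 1*2)/7 = (-6 - 2)/7 = (⅐)*(-8) = -8/7)
1/(E(32) + 8674) = 1/(-8/7 + 8674) = 1/(60710/7) = 7/60710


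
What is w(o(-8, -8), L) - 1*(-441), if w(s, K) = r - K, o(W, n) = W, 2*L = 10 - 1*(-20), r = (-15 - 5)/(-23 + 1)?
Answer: 4696/11 ≈ 426.91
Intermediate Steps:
r = 10/11 (r = -20/(-22) = -20*(-1/22) = 10/11 ≈ 0.90909)
L = 15 (L = (10 - 1*(-20))/2 = (10 + 20)/2 = (½)*30 = 15)
w(s, K) = 10/11 - K
w(o(-8, -8), L) - 1*(-441) = (10/11 - 1*15) - 1*(-441) = (10/11 - 15) + 441 = -155/11 + 441 = 4696/11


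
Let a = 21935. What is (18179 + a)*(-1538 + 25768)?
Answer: 971962220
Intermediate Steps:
(18179 + a)*(-1538 + 25768) = (18179 + 21935)*(-1538 + 25768) = 40114*24230 = 971962220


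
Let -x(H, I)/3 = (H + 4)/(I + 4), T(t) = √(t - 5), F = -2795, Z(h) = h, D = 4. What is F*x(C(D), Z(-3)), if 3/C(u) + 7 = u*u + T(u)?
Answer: 2976675/82 - 25155*I/82 ≈ 36301.0 - 306.77*I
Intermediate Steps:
T(t) = √(-5 + t)
C(u) = 3/(-7 + u² + √(-5 + u)) (C(u) = 3/(-7 + (u*u + √(-5 + u))) = 3/(-7 + (u² + √(-5 + u))) = 3/(-7 + u² + √(-5 + u)))
x(H, I) = -3*(4 + H)/(4 + I) (x(H, I) = -3*(H + 4)/(I + 4) = -3*(4 + H)/(4 + I))
F*x(C(D), Z(-3)) = -8385*(-4 - 3/(-7 + 4² + √(-5 + 4)))/(4 - 3) = -8385*(-4 - 3/(-7 + 16 + √(-1)))/1 = -8385*(-4 - 3/(-7 + 16 + I)) = -8385*(-4 - 3/(9 + I)) = -8385*(-4 - 3*(9 - I)/82) = -2795*(-12 - 9*(9 - I)/82) = 33540 + 25155*(9 - I)/82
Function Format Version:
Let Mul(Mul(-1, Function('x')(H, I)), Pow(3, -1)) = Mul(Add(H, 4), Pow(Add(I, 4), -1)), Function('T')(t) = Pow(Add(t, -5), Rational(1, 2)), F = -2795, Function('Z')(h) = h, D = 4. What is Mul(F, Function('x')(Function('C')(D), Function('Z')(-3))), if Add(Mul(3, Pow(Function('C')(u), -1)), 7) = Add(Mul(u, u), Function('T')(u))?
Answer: Add(Rational(2976675, 82), Mul(Rational(-25155, 82), I)) ≈ Add(36301., Mul(-306.77, I))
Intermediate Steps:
Function('T')(t) = Pow(Add(-5, t), Rational(1, 2))
Function('C')(u) = Mul(3, Pow(Add(-7, Pow(u, 2), Pow(Add(-5, u), Rational(1, 2))), -1)) (Function('C')(u) = Mul(3, Pow(Add(-7, Add(Mul(u, u), Pow(Add(-5, u), Rational(1, 2)))), -1)) = Mul(3, Pow(Add(-7, Add(Pow(u, 2), Pow(Add(-5, u), Rational(1, 2)))), -1)) = Mul(3, Pow(Add(-7, Pow(u, 2), Pow(Add(-5, u), Rational(1, 2))), -1)))
Function('x')(H, I) = Mul(-3, Pow(Add(4, I), -1), Add(4, H)) (Function('x')(H, I) = Mul(-3, Mul(Add(H, 4), Pow(Add(I, 4), -1))) = Mul(-3, Mul(Add(4, H), Pow(Add(4, I), -1))) = Mul(-3, Mul(Pow(Add(4, I), -1), Add(4, H))) = Mul(-3, Pow(Add(4, I), -1), Add(4, H)))
Mul(F, Function('x')(Function('C')(D), Function('Z')(-3))) = Mul(-2795, Mul(3, Pow(Add(4, -3), -1), Add(-4, Mul(-1, Mul(3, Pow(Add(-7, Pow(4, 2), Pow(Add(-5, 4), Rational(1, 2))), -1)))))) = Mul(-2795, Mul(3, Pow(1, -1), Add(-4, Mul(-1, Mul(3, Pow(Add(-7, 16, Pow(-1, Rational(1, 2))), -1)))))) = Mul(-2795, Mul(3, 1, Add(-4, Mul(-1, Mul(3, Pow(Add(-7, 16, I), -1)))))) = Mul(-2795, Mul(3, 1, Add(-4, Mul(-1, Mul(3, Pow(Add(9, I), -1)))))) = Mul(-2795, Mul(3, 1, Add(-4, Mul(-1, Mul(3, Mul(Rational(1, 82), Add(9, Mul(-1, I)))))))) = Mul(-2795, Mul(3, 1, Add(-4, Mul(-1, Mul(Rational(3, 82), Add(9, Mul(-1, I))))))) = Mul(-2795, Mul(3, 1, Add(-4, Mul(Rational(-3, 82), Add(9, Mul(-1, I)))))) = Mul(-2795, Add(-12, Mul(Rational(-9, 82), Add(9, Mul(-1, I))))) = Add(33540, Mul(Rational(25155, 82), Add(9, Mul(-1, I))))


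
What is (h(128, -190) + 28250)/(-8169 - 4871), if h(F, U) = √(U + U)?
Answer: -2825/1304 - I*√95/6520 ≈ -2.1664 - 0.0014949*I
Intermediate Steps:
h(F, U) = √2*√U (h(F, U) = √(2*U) = √2*√U)
(h(128, -190) + 28250)/(-8169 - 4871) = (√2*√(-190) + 28250)/(-8169 - 4871) = (√2*(I*√190) + 28250)/(-13040) = (2*I*√95 + 28250)*(-1/13040) = (28250 + 2*I*√95)*(-1/13040) = -2825/1304 - I*√95/6520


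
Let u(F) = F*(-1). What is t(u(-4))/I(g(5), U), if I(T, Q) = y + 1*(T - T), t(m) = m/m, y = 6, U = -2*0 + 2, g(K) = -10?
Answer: 1/6 ≈ 0.16667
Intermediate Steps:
U = 2 (U = 0 + 2 = 2)
u(F) = -F
t(m) = 1
I(T, Q) = 6 (I(T, Q) = 6 + 1*(T - T) = 6 + 1*0 = 6 + 0 = 6)
t(u(-4))/I(g(5), U) = 1/6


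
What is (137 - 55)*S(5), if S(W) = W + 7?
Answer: 984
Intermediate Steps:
S(W) = 7 + W
(137 - 55)*S(5) = (137 - 55)*(7 + 5) = 82*12 = 984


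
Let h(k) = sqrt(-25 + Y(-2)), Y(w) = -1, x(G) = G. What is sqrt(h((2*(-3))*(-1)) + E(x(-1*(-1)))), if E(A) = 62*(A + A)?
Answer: sqrt(124 + I*sqrt(26)) ≈ 11.138 + 0.2289*I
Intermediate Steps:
E(A) = 124*A (E(A) = 62*(2*A) = 124*A)
h(k) = I*sqrt(26) (h(k) = sqrt(-25 - 1) = sqrt(-26) = I*sqrt(26))
sqrt(h((2*(-3))*(-1)) + E(x(-1*(-1)))) = sqrt(I*sqrt(26) + 124*(-1*(-1))) = sqrt(I*sqrt(26) + 124*1) = sqrt(I*sqrt(26) + 124) = sqrt(124 + I*sqrt(26))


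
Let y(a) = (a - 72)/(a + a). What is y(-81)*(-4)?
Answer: -34/9 ≈ -3.7778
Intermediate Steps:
y(a) = (-72 + a)/(2*a) (y(a) = (-72 + a)/((2*a)) = (-72 + a)*(1/(2*a)) = (-72 + a)/(2*a))
y(-81)*(-4) = ((1/2)*(-72 - 81)/(-81))*(-4) = ((1/2)*(-1/81)*(-153))*(-4) = (17/18)*(-4) = -34/9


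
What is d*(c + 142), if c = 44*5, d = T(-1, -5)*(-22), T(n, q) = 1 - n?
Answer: -15928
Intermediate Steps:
d = -44 (d = (1 - 1*(-1))*(-22) = (1 + 1)*(-22) = 2*(-22) = -44)
c = 220
d*(c + 142) = -44*(220 + 142) = -44*362 = -15928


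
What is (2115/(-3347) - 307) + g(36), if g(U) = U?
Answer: -909152/3347 ≈ -271.63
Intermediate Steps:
(2115/(-3347) - 307) + g(36) = (2115/(-3347) - 307) + 36 = (2115*(-1/3347) - 307) + 36 = (-2115/3347 - 307) + 36 = -1029644/3347 + 36 = -909152/3347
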